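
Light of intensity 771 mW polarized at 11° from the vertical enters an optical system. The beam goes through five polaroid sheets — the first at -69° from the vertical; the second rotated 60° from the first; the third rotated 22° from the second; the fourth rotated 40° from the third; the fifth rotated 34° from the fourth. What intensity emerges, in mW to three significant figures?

I₁ = 771 mW · cos²(80°) = 23.25 mW.
I₂ = I₁ · cos²(60°) = 23.25 · 0.25 = 5.812 mW.
I₃ = I₂ · cos²(22°) = 5.812 · 0.8597 = 4.997 mW.
I₄ = I₃ · cos²(40°) = 4.997 · 0.5868 = 2.932 mW.
I₅ = I₄ · cos²(34°) = 2.932 · 0.6873 = 2.015 mW.

I ≈ 2.02 mW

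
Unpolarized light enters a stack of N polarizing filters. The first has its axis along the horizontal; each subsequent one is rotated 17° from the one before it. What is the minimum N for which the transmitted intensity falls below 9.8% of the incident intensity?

First polarizer halves the unpolarized light: factor 1/2.
Each further stage multiplies by cos²(17°) = 0.9145.
After N polarizers: T = 0.5·0.9145^(N−1). Require T < 0.098 ⇒ N−1 > ln(0.098/0.5)/ln(0.9145) = 18.24, so N−1 ≥ 19 and N = 20.
Check: N=20 gives T = 0.09154 < 0.098; N=19 gives T = 0.1001.

N = 20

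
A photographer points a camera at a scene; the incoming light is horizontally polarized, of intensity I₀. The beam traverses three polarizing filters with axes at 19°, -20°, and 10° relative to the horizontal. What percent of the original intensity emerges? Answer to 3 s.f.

≈ 40.5%

By Malus's law, I₁ = I₀ cos²(19° − 0°) = I₀ cos²(19°) = 0.894 I₀.
I₂ = I₁ cos²(-20° − 19°) = 0.894 I₀ · cos²(39°) = 0.5399 I₀.
I₃ = I₂ cos²(10° + 20°) = 0.5399 I₀ · cos²(30°) = 0.405 I₀.
That is 40.5% of the incident intensity.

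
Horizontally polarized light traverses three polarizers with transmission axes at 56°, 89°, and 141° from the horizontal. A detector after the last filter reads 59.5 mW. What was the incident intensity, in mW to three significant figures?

I₀ ≈ 714 mW

By Malus's law, I₁ = I₀ cos²(56° − 0°) = I₀ cos²(56°) = 0.3127 I₀.
I₂ = I₁ cos²(89° − 56°) = 0.3127 I₀ · cos²(33°) = 0.2199 I₀.
I₃ = I₂ cos²(141° − 89°) = 0.2199 I₀ · cos²(52°) = 0.08337 I₀.
So 59.5 mW = 0.08337 I₀, giving I₀ = 59.5/0.08337 = 713.7 mW.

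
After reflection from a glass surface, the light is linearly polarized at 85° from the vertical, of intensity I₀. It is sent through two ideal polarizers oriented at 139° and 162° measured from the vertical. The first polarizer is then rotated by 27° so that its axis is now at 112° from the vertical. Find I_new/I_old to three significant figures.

I_new/I_old ≈ 1.12

Before rotation:
I₁ = I₀ cos²(139° − 85°) = I₀ cos²(54°) = 0.3455 I₀.
I₂ = I₁ cos²(162° − 139°) = 0.3455 I₀ · cos²(23°) = 0.2927 I₀.
After rotation:
I₁ = I₀ cos²(112° − 85°) = I₀ cos²(27°) = 0.7939 I₀.
I₂ = I₁ cos²(162° − 112°) = 0.7939 I₀ · cos²(50°) = 0.328 I₀.
Ratio = 0.328 / 0.2927 = 1.12.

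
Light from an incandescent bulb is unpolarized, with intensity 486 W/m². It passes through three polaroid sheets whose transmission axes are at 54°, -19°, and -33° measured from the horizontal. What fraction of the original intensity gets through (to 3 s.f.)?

I/I₀ ≈ 0.0402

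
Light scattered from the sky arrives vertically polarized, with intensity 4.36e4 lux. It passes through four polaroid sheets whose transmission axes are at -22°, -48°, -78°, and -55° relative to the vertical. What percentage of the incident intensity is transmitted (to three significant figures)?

By Malus's law, I₁ = 4.36e4 lux · cos²(22°) = 3.748e+04 lux.
I₂ = I₁ · cos²(26°) = 3.748e+04 · 0.8078 = 3.028e+04 lux.
I₃ = I₂ · cos²(30°) = 3.028e+04 · 0.75 = 2.271e+04 lux.
I₄ = I₃ · cos²(23°) = 2.271e+04 · 0.8473 = 1.924e+04 lux.
That is 44.13% of the incident intensity.

≈ 44.1%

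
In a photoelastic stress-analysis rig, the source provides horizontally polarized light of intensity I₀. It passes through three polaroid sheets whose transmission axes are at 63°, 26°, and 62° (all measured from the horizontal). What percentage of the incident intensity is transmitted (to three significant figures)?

≈ 8.60%

I₁ = I₀ cos²(63° − 0°) = I₀ cos²(63°) = 0.2061 I₀.
I₂ = I₁ cos²(26° − 63°) = 0.2061 I₀ · cos²(37°) = 0.1315 I₀.
I₃ = I₂ cos²(62° − 26°) = 0.1315 I₀ · cos²(36°) = 0.08604 I₀.
That is 8.604% of the incident intensity.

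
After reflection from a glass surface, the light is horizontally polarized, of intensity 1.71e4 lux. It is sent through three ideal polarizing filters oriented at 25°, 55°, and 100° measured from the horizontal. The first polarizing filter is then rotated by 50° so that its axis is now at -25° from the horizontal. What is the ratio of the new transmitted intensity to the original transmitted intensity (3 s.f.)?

Before rotation:
I₁ = I₀ cos²(25° − 0°) = I₀ cos²(25°) = 0.8214 I₀.
I₂ = I₁ cos²(55° − 25°) = 0.8214 I₀ · cos²(30°) = 0.616 I₀.
I₃ = I₂ cos²(100° − 55°) = 0.616 I₀ · cos²(45°) = 0.308 I₀.
After rotation:
I₁ = I₀ cos²(-25° − 0°) = I₀ cos²(25°) = 0.8214 I₀.
I₂ = I₁ cos²(55° + 25°) = 0.8214 I₀ · cos²(80°) = 0.02477 I₀.
I₃ = I₂ cos²(100° − 55°) = 0.02477 I₀ · cos²(45°) = 0.01238 I₀.
Ratio = 0.01238 / 0.308 = 0.0402.

I_new/I_old ≈ 0.0402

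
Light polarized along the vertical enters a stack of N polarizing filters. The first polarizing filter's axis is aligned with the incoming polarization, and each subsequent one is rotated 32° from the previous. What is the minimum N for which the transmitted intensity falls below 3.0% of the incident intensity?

N = 12

First polarizer is aligned with the polarization: full transmission.
Each further stage multiplies by cos²(32°) = 0.7192.
After N polarizers: T = 0.7192^(N−1). Require T < 0.030 ⇒ N−1 > ln(0.030)/ln(0.7192) = 10.64, so N−1 ≥ 11 and N = 12.
Check: N=12 gives T = 0.02662 < 0.030; N=11 gives T = 0.03702.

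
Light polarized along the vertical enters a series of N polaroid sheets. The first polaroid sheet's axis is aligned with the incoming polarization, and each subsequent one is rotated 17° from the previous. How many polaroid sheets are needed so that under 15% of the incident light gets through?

N = 23

First polarizer is aligned with the polarization: full transmission.
Each further stage multiplies by cos²(17°) = 0.9145.
After N polarizers: T = 0.9145^(N−1). Require T < 0.15 ⇒ N−1 > ln(0.15)/ln(0.9145) = 21.23, so N−1 ≥ 22 and N = 23.
Check: N=23 gives T = 0.14 < 0.15; N=22 gives T = 0.1531.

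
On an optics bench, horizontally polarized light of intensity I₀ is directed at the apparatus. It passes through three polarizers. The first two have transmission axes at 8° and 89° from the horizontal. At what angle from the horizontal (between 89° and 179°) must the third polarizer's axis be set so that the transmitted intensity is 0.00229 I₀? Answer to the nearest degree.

θ ≈ 161°

By Malus's law, I₁ = I₀ cos²(8° − 0°) = I₀ cos²(8°) = 0.9806 I₀.
I₂ = I₁ cos²(89° − 8°) = 0.9806 I₀ · cos²(81°) = 0.024 I₀.
Need I₃/I₀ = 0.00229, so cos²(θ − 89°) = 0.00229 / 0.024 = 0.09543.
θ − 89° = arccos(√0.09543) = 72.0°, giving θ ≈ 89 + 72.0 = 161.0°.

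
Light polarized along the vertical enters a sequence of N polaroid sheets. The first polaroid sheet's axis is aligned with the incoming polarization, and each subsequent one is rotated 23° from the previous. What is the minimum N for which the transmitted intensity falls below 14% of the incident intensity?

First polarizer is aligned with the polarization: full transmission.
Each further stage multiplies by cos²(23°) = 0.8473.
After N polarizers: T = 0.8473^(N−1). Require T < 0.14 ⇒ N−1 > ln(0.14)/ln(0.8473) = 11.87, so N−1 ≥ 12 and N = 13.
Check: N=13 gives T = 0.137 < 0.14; N=12 gives T = 0.1616.

N = 13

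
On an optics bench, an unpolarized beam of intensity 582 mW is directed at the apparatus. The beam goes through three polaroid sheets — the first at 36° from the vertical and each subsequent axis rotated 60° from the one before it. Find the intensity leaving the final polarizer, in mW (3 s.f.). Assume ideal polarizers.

I ≈ 18.2 mW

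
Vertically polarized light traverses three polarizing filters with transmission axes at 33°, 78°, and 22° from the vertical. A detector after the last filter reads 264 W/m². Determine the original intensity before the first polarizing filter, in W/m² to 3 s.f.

I₀ ≈ 2400 W/m²

I₁ = I₀ cos²(33° − 0°) = I₀ cos²(33°) = 0.7034 I₀.
I₂ = I₁ cos²(78° − 33°) = 0.7034 I₀ · cos²(45°) = 0.3517 I₀.
I₃ = I₂ cos²(22° − 78°) = 0.3517 I₀ · cos²(56°) = 0.11 I₀.
So 264 W/m² = 0.11 I₀, giving I₀ = 264/0.11 = 2401 W/m².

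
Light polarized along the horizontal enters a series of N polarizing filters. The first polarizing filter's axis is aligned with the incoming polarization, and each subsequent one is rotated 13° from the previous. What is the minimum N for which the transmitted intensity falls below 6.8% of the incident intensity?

N = 53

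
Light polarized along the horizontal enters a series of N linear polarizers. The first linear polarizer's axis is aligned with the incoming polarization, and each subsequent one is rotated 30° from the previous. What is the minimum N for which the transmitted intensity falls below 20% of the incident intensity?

N = 7

First polarizer is aligned with the polarization: full transmission.
Each further stage multiplies by cos²(30°) = 0.75.
After N polarizers: T = 0.75^(N−1). Require T < 0.20 ⇒ N−1 > ln(0.20)/ln(0.75) = 5.59, so N−1 ≥ 6 and N = 7.
Check: N=7 gives T = 0.178 < 0.20; N=6 gives T = 0.2373.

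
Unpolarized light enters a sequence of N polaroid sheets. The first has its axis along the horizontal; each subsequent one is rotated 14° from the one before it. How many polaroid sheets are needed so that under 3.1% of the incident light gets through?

N = 48

First polarizer halves the unpolarized light: factor 1/2.
Each further stage multiplies by cos²(14°) = 0.9415.
After N polarizers: T = 0.5·0.9415^(N−1). Require T < 0.031 ⇒ N−1 > ln(0.031/0.5)/ln(0.9415) = 46.11, so N−1 ≥ 47 and N = 48.
Check: N=48 gives T = 0.02937 < 0.031; N=47 gives T = 0.0312.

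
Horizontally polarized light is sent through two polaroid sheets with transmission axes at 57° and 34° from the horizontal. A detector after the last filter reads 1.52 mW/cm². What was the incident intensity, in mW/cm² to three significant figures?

By Malus's law, I₁ = I₀ cos²(57° − 0°) = I₀ cos²(57°) = 0.2966 I₀.
I₂ = I₁ cos²(34° − 57°) = 0.2966 I₀ · cos²(23°) = 0.2513 I₀.
So 1.52 mW/cm² = 0.2513 I₀, giving I₀ = 1.52/0.2513 = 6.047 mW/cm².

I₀ ≈ 6.05 mW/cm²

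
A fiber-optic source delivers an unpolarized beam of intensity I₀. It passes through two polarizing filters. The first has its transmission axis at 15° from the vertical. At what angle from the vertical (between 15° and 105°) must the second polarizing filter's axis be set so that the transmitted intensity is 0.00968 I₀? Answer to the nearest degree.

θ ≈ 97°

Unpolarized light through the first polarizer → I₁ = ½ I₀, now polarized at 15°.
Need I₂/I₀ = 0.00968, so cos²(θ − 15°) = 0.00968 / 0.5 = 0.01936.
θ − 15° = arccos(√0.01936) = 82.0°, giving θ ≈ 15 + 82.0 = 97.0°.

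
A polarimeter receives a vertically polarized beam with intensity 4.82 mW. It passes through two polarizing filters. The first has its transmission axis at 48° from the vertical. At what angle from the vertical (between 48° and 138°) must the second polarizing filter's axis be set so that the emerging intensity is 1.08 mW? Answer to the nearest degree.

By Malus's law, I₁ = I₀ cos²(48° − 0°) = I₀ cos²(48°) = 0.4477 I₀.
Target fraction: 1.08 / 4.82 mW = 0.2241 of I₀.
Need I₂/I₀ = 0.2241, so cos²(θ − 48°) = 0.2241 / 0.4477 = 0.5004.
θ − 48° = arccos(√0.5004) = 45.0°, giving θ ≈ 48 + 45.0 = 93.0°.

θ ≈ 93°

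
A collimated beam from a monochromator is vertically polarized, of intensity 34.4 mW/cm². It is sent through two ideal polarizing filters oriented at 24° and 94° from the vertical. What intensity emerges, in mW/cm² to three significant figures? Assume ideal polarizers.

I₁ = 34.4 mW/cm² · cos²(24°) = 28.71 mW/cm².
I₂ = I₁ · cos²(70°) = 28.71 · 0.117 = 3.358 mW/cm².

I ≈ 3.36 mW/cm²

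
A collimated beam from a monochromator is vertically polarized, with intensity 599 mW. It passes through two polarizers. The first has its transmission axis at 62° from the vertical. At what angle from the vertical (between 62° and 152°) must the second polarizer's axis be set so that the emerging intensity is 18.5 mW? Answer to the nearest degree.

By Malus's law, I₁ = I₀ cos²(62° − 0°) = I₀ cos²(62°) = 0.2204 I₀.
Target fraction: 18.5 / 599 mW = 0.03088 of I₀.
Need I₂/I₀ = 0.03088, so cos²(θ − 62°) = 0.03088 / 0.2204 = 0.1401.
θ − 62° = arccos(√0.1401) = 68.0°, giving θ ≈ 62 + 68.0 = 130.0°.

θ ≈ 130°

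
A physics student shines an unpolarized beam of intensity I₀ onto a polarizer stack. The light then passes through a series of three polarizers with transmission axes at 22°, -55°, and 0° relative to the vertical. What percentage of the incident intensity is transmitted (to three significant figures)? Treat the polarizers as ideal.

Unpolarized light through the first polarizer → I₁ = ½ I₀, now polarized at 22°.
I₂ = I₁ cos²(-55° − 22°) = 0.5 I₀ · cos²(77°) = 0.0253 I₀.
I₃ = I₂ cos²(0° + 55°) = 0.0253 I₀ · cos²(55°) = 0.008324 I₀.
That is 0.8324% of the incident intensity.

≈ 0.832%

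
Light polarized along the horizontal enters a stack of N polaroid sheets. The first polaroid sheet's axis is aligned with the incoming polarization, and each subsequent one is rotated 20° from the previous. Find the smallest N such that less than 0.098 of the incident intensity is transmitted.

N = 20

First polarizer is aligned with the polarization: full transmission.
Each further stage multiplies by cos²(20°) = 0.883.
After N polarizers: T = 0.883^(N−1). Require T < 0.098 ⇒ N−1 > ln(0.098)/ln(0.883) = 18.67, so N−1 ≥ 19 and N = 20.
Check: N=20 gives T = 0.09407 < 0.098; N=19 gives T = 0.1065.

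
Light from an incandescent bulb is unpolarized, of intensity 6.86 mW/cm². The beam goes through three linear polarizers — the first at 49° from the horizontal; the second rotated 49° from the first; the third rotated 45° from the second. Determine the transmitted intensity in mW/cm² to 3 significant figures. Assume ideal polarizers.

Unpolarized light through the first polarizer → I₁ = 6.86 mW/cm²/2 = 3.43 mW/cm², polarized at 49°.
I₂ = I₁ · cos²(49°) = 3.43 · 0.4304 = 1.476 mW/cm².
I₃ = I₂ · cos²(45°) = 1.476 · 0.5 = 0.7382 mW/cm².

I ≈ 0.738 mW/cm²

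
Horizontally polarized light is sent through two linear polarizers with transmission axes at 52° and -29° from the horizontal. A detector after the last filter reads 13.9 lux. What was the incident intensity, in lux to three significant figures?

By Malus's law, I₁ = I₀ cos²(52° − 0°) = I₀ cos²(52°) = 0.379 I₀.
I₂ = I₁ cos²(-29° − 52°) = 0.379 I₀ · cos²(81°) = 0.009276 I₀.
So 13.9 lux = 0.009276 I₀, giving I₀ = 13.9/0.009276 = 1499 lux.

I₀ ≈ 1500 lux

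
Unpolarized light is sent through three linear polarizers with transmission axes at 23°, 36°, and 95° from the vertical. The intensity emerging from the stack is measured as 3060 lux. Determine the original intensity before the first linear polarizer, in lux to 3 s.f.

I₀ ≈ 2.43e4 lux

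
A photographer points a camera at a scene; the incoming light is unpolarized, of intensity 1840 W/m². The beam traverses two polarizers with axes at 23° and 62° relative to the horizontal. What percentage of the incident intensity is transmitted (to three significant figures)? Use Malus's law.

≈ 30.2%

Unpolarized light through the first polarizer → I₁ = 1840 W/m²/2 = 920 W/m², polarized at 23°.
I₂ = I₁ · cos²(39°) = 920 · 0.604 = 555.6 W/m².
That is 30.2% of the incident intensity.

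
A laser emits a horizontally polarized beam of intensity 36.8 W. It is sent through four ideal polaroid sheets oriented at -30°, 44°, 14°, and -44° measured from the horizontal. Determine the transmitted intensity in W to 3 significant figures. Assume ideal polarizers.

I ≈ 0.442 W

I₁ = 36.8 W · cos²(30°) = 27.6 W.
I₂ = I₁ · cos²(74°) = 27.6 · 0.07598 = 2.097 W.
I₃ = I₂ · cos²(30°) = 2.097 · 0.75 = 1.573 W.
I₄ = I₃ · cos²(58°) = 1.573 · 0.2808 = 0.4416 W.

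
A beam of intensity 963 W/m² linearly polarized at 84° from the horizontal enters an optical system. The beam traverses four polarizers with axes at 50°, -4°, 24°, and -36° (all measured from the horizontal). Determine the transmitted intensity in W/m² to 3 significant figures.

I ≈ 44.6 W/m²

I₁ = 963 W/m² · cos²(34°) = 661.9 W/m².
I₂ = I₁ · cos²(54°) = 661.9 · 0.3455 = 228.7 W/m².
I₃ = I₂ · cos²(28°) = 228.7 · 0.7796 = 178.3 W/m².
I₄ = I₃ · cos²(60°) = 178.3 · 0.25 = 44.57 W/m².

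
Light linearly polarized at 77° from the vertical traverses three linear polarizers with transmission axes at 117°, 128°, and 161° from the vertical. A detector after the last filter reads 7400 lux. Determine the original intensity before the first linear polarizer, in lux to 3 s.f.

I₀ ≈ 1.86e4 lux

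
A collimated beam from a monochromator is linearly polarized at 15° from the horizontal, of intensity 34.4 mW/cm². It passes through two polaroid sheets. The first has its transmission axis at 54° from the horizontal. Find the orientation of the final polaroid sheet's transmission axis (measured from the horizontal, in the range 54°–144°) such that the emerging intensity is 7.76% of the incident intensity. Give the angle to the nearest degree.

θ ≈ 123°

I₁ = I₀ cos²(54° − 15°) = I₀ cos²(39°) = 0.604 I₀.
Need I₂/I₀ = 0.0776, so cos²(θ − 54°) = 0.0776 / 0.604 = 0.1285.
θ − 54° = arccos(√0.1285) = 69.0°, giving θ ≈ 54 + 69.0 = 123.0°.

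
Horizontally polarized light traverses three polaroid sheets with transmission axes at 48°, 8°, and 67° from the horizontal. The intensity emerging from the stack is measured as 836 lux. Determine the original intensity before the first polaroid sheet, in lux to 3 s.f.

By Malus's law, I₁ = I₀ cos²(48° − 0°) = I₀ cos²(48°) = 0.4477 I₀.
I₂ = I₁ cos²(8° − 48°) = 0.4477 I₀ · cos²(40°) = 0.2627 I₀.
I₃ = I₂ cos²(67° − 8°) = 0.2627 I₀ · cos²(59°) = 0.0697 I₀.
So 836 lux = 0.0697 I₀, giving I₀ = 836/0.0697 = 1.199e+04 lux.

I₀ ≈ 1.20e4 lux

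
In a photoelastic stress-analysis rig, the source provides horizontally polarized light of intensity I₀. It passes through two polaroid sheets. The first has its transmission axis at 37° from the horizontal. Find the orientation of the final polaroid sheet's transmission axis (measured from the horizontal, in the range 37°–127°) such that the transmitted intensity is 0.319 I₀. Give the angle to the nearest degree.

I₁ = I₀ cos²(37° − 0°) = I₀ cos²(37°) = 0.6378 I₀.
Need I₂/I₀ = 0.319, so cos²(θ − 37°) = 0.319 / 0.6378 = 0.5001.
θ − 37° = arccos(√0.5001) = 45.0°, giving θ ≈ 37 + 45.0 = 82.0°.

θ ≈ 82°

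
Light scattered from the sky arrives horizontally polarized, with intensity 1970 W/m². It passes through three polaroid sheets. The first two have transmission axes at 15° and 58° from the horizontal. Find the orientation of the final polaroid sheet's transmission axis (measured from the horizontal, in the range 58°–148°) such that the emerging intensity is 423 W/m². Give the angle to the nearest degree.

I₁ = I₀ cos²(15° − 0°) = I₀ cos²(15°) = 0.933 I₀.
I₂ = I₁ cos²(58° − 15°) = 0.933 I₀ · cos²(43°) = 0.499 I₀.
Target fraction: 423 / 1970 W/m² = 0.2147 of I₀.
Need I₃/I₀ = 0.2147, so cos²(θ − 58°) = 0.2147 / 0.499 = 0.4303.
θ − 58° = arccos(√0.4303) = 49.0°, giving θ ≈ 58 + 49.0 = 107.0°.

θ ≈ 107°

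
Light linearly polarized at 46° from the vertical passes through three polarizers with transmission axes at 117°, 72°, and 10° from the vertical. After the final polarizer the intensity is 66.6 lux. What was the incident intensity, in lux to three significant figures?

I₁ = I₀ cos²(117° − 46°) = I₀ cos²(71°) = 0.106 I₀.
I₂ = I₁ cos²(72° − 117°) = 0.106 I₀ · cos²(45°) = 0.053 I₀.
I₃ = I₂ cos²(10° − 72°) = 0.053 I₀ · cos²(62°) = 0.01168 I₀.
So 66.6 lux = 0.01168 I₀, giving I₀ = 66.6/0.01168 = 5702 lux.

I₀ ≈ 5700 lux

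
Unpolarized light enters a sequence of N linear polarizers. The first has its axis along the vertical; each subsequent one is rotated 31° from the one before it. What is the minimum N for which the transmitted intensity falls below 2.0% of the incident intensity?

First polarizer halves the unpolarized light: factor 1/2.
Each further stage multiplies by cos²(31°) = 0.7347.
After N polarizers: T = 0.5·0.7347^(N−1). Require T < 0.020 ⇒ N−1 > ln(0.020/0.5)/ln(0.7347) = 10.44, so N−1 ≥ 11 and N = 12.
Check: N=12 gives T = 0.01684 < 0.020; N=11 gives T = 0.02292.

N = 12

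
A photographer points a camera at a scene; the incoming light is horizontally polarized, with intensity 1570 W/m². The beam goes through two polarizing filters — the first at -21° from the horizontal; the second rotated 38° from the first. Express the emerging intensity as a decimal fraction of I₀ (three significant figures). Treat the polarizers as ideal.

I/I₀ ≈ 0.541

By Malus's law, I₁ = 1570 W/m² · cos²(21°) = 1368 W/m².
I₂ = I₁ · cos²(38°) = 1368 · 0.621 = 849.7 W/m².
Transmitted fraction = 0.5412.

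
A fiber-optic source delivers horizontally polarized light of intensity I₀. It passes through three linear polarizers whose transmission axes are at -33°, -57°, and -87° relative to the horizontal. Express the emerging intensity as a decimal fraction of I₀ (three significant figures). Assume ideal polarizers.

≈ 0.440 I₀

I₁ = I₀ cos²(-33° − 0°) = I₀ cos²(33°) = 0.7034 I₀.
I₂ = I₁ cos²(-57° + 33°) = 0.7034 I₀ · cos²(24°) = 0.587 I₀.
I₃ = I₂ cos²(-87° + 57°) = 0.587 I₀ · cos²(30°) = 0.4403 I₀.
Transmitted fraction = 0.4403.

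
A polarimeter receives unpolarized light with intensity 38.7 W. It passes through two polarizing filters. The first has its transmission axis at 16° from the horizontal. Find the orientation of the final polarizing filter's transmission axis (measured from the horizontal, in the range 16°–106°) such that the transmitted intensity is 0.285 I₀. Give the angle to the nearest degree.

θ ≈ 57°

Unpolarized light through the first polarizer → I₁ = ½ I₀, now polarized at 16°.
Need I₂/I₀ = 0.285, so cos²(θ − 16°) = 0.285 / 0.5 = 0.57.
θ − 16° = arccos(√0.57) = 41.0°, giving θ ≈ 16 + 41.0 = 57.0°.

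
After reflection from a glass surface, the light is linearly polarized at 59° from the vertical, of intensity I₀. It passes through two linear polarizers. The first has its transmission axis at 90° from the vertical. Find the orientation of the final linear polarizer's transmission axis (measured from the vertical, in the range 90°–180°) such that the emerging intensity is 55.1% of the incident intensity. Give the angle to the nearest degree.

θ ≈ 120°

I₁ = I₀ cos²(90° − 59°) = I₀ cos²(31°) = 0.7347 I₀.
Need I₂/I₀ = 0.551, so cos²(θ − 90°) = 0.551 / 0.7347 = 0.7499.
θ − 90° = arccos(√0.7499) = 30.0°, giving θ ≈ 90 + 30.0 = 120.0°.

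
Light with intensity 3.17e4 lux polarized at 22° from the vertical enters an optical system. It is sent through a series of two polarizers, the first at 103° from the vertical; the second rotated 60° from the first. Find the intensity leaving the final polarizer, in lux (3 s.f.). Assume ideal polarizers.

I ≈ 194 lux

By Malus's law, I₁ = 3.17e4 lux · cos²(81°) = 775.8 lux.
I₂ = I₁ · cos²(60°) = 775.8 · 0.25 = 193.9 lux.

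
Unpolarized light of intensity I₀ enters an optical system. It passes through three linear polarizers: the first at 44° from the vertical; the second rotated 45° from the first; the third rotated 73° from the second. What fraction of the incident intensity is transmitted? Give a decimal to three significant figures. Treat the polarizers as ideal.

Unpolarized light through the first polarizer → I₁ = ½ I₀, now polarized at 44°.
I₂ = I₁ cos²(45°) = 0.5 · 0.5 I₀ = 0.25 I₀.
I₃ = I₂ cos²(73°) = 0.25 · 0.08548 I₀ = 0.02137 I₀.
Transmitted fraction = 0.02137.

≈ 0.0214 I₀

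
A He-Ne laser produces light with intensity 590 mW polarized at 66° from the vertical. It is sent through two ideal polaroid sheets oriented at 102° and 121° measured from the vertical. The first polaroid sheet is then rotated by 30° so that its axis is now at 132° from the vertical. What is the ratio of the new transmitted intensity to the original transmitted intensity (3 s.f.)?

Before rotation:
I₁ = I₀ cos²(102° − 66°) = I₀ cos²(36°) = 0.6545 I₀.
I₂ = I₁ cos²(121° − 102°) = 0.6545 I₀ · cos²(19°) = 0.5851 I₀.
After rotation:
I₁ = I₀ cos²(132° − 66°) = I₀ cos²(66°) = 0.1654 I₀.
I₂ = I₁ cos²(121° − 132°) = 0.1654 I₀ · cos²(11°) = 0.1594 I₀.
Ratio = 0.1594 / 0.5851 = 0.2724.

I_new/I_old ≈ 0.272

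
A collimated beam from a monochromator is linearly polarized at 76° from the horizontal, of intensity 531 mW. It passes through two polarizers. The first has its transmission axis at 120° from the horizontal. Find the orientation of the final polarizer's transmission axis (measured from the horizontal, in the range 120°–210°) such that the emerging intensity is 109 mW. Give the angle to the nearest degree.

By Malus's law, I₁ = I₀ cos²(120° − 76°) = I₀ cos²(44°) = 0.5174 I₀.
Target fraction: 109 / 531 mW = 0.2053 of I₀.
Need I₂/I₀ = 0.2053, so cos²(θ − 120°) = 0.2053 / 0.5174 = 0.3967.
θ − 120° = arccos(√0.3967) = 51.0°, giving θ ≈ 120 + 51.0 = 171.0°.

θ ≈ 171°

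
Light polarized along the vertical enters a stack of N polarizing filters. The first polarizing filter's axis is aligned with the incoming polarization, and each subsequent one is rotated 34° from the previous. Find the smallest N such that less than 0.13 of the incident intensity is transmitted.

First polarizer is aligned with the polarization: full transmission.
Each further stage multiplies by cos²(34°) = 0.6873.
After N polarizers: T = 0.6873^(N−1). Require T < 0.13 ⇒ N−1 > ln(0.13)/ln(0.6873) = 5.44, so N−1 ≥ 6 and N = 7.
Check: N=7 gives T = 0.1054 < 0.13; N=6 gives T = 0.1534.

N = 7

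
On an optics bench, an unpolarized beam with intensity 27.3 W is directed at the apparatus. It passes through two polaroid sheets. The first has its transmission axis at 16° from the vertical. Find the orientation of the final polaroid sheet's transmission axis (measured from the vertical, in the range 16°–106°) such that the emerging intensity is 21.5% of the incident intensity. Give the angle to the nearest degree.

Unpolarized light through the first polarizer → I₁ = ½ I₀, now polarized at 16°.
Need I₂/I₀ = 0.215, so cos²(θ − 16°) = 0.215 / 0.5 = 0.43.
θ − 16° = arccos(√0.43) = 49.0°, giving θ ≈ 16 + 49.0 = 65.0°.

θ ≈ 65°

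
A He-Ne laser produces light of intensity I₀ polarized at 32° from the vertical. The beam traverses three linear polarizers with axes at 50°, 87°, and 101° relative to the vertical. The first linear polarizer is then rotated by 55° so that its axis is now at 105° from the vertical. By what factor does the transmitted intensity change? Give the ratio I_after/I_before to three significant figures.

Before rotation:
I₁ = I₀ cos²(50° − 32°) = I₀ cos²(18°) = 0.9045 I₀.
I₂ = I₁ cos²(87° − 50°) = 0.9045 I₀ · cos²(37°) = 0.5769 I₀.
I₃ = I₂ cos²(101° − 87°) = 0.5769 I₀ · cos²(14°) = 0.5431 I₀.
After rotation:
I₁ = I₀ cos²(105° − 32°) = I₀ cos²(73°) = 0.08548 I₀.
I₂ = I₁ cos²(87° − 105°) = 0.08548 I₀ · cos²(18°) = 0.07732 I₀.
I₃ = I₂ cos²(101° − 87°) = 0.07732 I₀ · cos²(14°) = 0.07279 I₀.
Ratio = 0.07279 / 0.5431 = 0.134.

I_new/I_old ≈ 0.134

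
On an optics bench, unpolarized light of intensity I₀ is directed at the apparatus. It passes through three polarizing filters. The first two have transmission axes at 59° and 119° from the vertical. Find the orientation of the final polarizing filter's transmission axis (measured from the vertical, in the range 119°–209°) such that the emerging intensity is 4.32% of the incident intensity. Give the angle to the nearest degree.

θ ≈ 173°

Unpolarized light through the first polarizer → I₁ = ½ I₀, now polarized at 59°.
I₂ = I₁ cos²(119° − 59°) = 0.5 I₀ · cos²(60°) = 0.125 I₀.
Need I₃/I₀ = 0.0432, so cos²(θ − 119°) = 0.0432 / 0.125 = 0.3456.
θ − 119° = arccos(√0.3456) = 54.0°, giving θ ≈ 119 + 54.0 = 173.0°.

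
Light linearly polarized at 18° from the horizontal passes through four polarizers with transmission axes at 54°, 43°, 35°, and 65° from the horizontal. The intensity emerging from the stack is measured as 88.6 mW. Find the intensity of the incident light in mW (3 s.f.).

I₁ = I₀ cos²(54° − 18°) = I₀ cos²(36°) = 0.6545 I₀.
I₂ = I₁ cos²(43° − 54°) = 0.6545 I₀ · cos²(11°) = 0.6307 I₀.
I₃ = I₂ cos²(35° − 43°) = 0.6307 I₀ · cos²(8°) = 0.6185 I₀.
I₄ = I₃ cos²(65° − 35°) = 0.6185 I₀ · cos²(30°) = 0.4638 I₀.
So 88.6 mW = 0.4638 I₀, giving I₀ = 88.6/0.4638 = 191 mW.

I₀ ≈ 191 mW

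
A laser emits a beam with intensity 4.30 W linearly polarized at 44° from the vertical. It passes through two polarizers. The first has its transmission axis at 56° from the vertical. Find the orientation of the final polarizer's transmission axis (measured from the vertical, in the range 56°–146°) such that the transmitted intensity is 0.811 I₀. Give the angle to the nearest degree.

I₁ = I₀ cos²(56° − 44°) = I₀ cos²(12°) = 0.9568 I₀.
Need I₂/I₀ = 0.811, so cos²(θ − 56°) = 0.811 / 0.9568 = 0.8476.
θ − 56° = arccos(√0.8476) = 23.0°, giving θ ≈ 56 + 23.0 = 79.0°.

θ ≈ 79°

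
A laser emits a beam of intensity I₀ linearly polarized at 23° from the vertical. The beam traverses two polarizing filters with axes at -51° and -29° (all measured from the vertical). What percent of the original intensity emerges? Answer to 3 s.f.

≈ 6.53%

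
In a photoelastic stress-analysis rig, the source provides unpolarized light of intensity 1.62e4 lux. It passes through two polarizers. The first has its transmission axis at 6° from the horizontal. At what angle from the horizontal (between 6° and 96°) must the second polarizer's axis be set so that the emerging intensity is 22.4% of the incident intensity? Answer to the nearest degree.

Unpolarized light through the first polarizer → I₁ = ½ I₀, now polarized at 6°.
Need I₂/I₀ = 0.224, so cos²(θ − 6°) = 0.224 / 0.5 = 0.448.
θ − 6° = arccos(√0.448) = 48.0°, giving θ ≈ 6 + 48.0 = 54.0°.

θ ≈ 54°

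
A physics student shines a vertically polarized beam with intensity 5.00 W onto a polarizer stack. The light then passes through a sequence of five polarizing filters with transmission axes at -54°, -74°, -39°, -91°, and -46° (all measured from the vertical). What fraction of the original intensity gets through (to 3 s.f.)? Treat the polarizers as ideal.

I/I₀ ≈ 0.0388

I₁ = 5.00 W · cos²(54°) = 1.727 W.
I₂ = I₁ · cos²(20°) = 1.727 · 0.883 = 1.525 W.
I₃ = I₂ · cos²(35°) = 1.525 · 0.671 = 1.024 W.
I₄ = I₃ · cos²(52°) = 1.024 · 0.379 = 0.388 W.
I₅ = I₄ · cos²(45°) = 0.388 · 0.5 = 0.194 W.
Transmitted fraction = 0.0388.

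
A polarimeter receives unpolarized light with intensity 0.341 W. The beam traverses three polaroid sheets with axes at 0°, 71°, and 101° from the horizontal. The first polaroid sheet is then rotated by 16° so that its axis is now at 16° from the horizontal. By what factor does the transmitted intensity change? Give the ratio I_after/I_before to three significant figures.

Before rotation:
Unpolarized light through the first polarizer → I₁ = ½ I₀, now polarized at 0°.
I₂ = I₁ cos²(71° − 0°) = 0.5 I₀ · cos²(71°) = 0.053 I₀.
I₃ = I₂ cos²(101° − 71°) = 0.053 I₀ · cos²(30°) = 0.03975 I₀.
After rotation:
Unpolarized light through the first polarizer → I₁ = ½ I₀, now polarized at 16°.
I₂ = I₁ cos²(71° − 16°) = 0.5 I₀ · cos²(55°) = 0.1645 I₀.
I₃ = I₂ cos²(101° − 71°) = 0.1645 I₀ · cos²(30°) = 0.1234 I₀.
Ratio = 0.1234 / 0.03975 = 3.104.

I_new/I_old ≈ 3.10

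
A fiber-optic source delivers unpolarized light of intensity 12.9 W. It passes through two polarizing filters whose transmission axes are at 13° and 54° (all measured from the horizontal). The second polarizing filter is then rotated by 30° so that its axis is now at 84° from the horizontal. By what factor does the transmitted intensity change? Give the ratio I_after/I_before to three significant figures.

Before rotation:
Unpolarized light through the first polarizer → I₁ = ½ I₀, now polarized at 13°.
I₂ = I₁ cos²(54° − 13°) = 0.5 I₀ · cos²(41°) = 0.2848 I₀.
After rotation:
Unpolarized light through the first polarizer → I₁ = ½ I₀, now polarized at 13°.
I₂ = I₁ cos²(84° − 13°) = 0.5 I₀ · cos²(71°) = 0.053 I₀.
Ratio = 0.053 / 0.2848 = 0.1861.

I_new/I_old ≈ 0.186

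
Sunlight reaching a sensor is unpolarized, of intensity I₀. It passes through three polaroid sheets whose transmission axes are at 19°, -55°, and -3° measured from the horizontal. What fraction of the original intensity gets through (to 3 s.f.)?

Unpolarized light through the first polarizer → I₁ = ½ I₀, now polarized at 19°.
I₂ = I₁ cos²(-55° − 19°) = 0.5 I₀ · cos²(74°) = 0.03799 I₀.
I₃ = I₂ cos²(-3° + 55°) = 0.03799 I₀ · cos²(52°) = 0.0144 I₀.
Transmitted fraction = 0.0144.

≈ 0.0144 I₀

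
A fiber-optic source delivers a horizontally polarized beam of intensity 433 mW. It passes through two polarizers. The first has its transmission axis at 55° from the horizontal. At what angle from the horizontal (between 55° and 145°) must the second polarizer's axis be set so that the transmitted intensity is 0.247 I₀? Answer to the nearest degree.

θ ≈ 85°

By Malus's law, I₁ = I₀ cos²(55° − 0°) = I₀ cos²(55°) = 0.329 I₀.
Need I₂/I₀ = 0.247, so cos²(θ − 55°) = 0.247 / 0.329 = 0.7508.
θ − 55° = arccos(√0.7508) = 29.9°, giving θ ≈ 55 + 29.9 = 84.9°.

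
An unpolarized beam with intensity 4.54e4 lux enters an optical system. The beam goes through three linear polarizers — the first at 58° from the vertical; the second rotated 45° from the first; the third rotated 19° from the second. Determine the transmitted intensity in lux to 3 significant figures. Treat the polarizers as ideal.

Unpolarized light through the first polarizer → I₁ = 4.54e4 lux/2 = 2.27e+04 lux, polarized at 58°.
I₂ = I₁ · cos²(45°) = 2.27e+04 · 0.5 = 1.135e+04 lux.
I₃ = I₂ · cos²(19°) = 1.135e+04 · 0.894 = 1.015e+04 lux.

I ≈ 1.01e4 lux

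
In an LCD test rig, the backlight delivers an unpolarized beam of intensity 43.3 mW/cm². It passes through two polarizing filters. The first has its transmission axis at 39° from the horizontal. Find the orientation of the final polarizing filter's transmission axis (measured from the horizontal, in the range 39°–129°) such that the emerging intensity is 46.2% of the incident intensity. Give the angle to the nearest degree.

θ ≈ 55°

Unpolarized light through the first polarizer → I₁ = ½ I₀, now polarized at 39°.
Need I₂/I₀ = 0.462, so cos²(θ − 39°) = 0.462 / 0.5 = 0.924.
θ − 39° = arccos(√0.924) = 16.0°, giving θ ≈ 39 + 16.0 = 55.0°.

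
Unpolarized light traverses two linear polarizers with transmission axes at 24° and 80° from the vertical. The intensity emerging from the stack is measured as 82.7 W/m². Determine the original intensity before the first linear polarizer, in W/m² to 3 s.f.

I₀ ≈ 529 W/m²

Unpolarized light through the first polarizer → I₁ = ½ I₀, now polarized at 24°.
I₂ = I₁ cos²(80° − 24°) = 0.5 I₀ · cos²(56°) = 0.1563 I₀.
So 82.7 W/m² = 0.1563 I₀, giving I₀ = 82.7/0.1563 = 528.9 W/m².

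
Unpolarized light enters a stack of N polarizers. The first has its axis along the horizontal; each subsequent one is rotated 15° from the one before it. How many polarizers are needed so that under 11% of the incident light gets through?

N = 23

First polarizer halves the unpolarized light: factor 1/2.
Each further stage multiplies by cos²(15°) = 0.933.
After N polarizers: T = 0.5·0.933^(N−1). Require T < 0.11 ⇒ N−1 > ln(0.11/0.5)/ln(0.933) = 21.84, so N−1 ≥ 22 and N = 23.
Check: N=23 gives T = 0.1088 < 0.11; N=22 gives T = 0.1166.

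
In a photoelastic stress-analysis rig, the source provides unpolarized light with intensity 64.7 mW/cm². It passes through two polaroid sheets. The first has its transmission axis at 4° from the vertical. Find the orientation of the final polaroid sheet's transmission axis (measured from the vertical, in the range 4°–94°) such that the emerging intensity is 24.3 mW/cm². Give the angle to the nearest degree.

θ ≈ 34°

Unpolarized light through the first polarizer → I₁ = ½ I₀, now polarized at 4°.
Target fraction: 24.3 / 64.7 mW/cm² = 0.3756 of I₀.
Need I₂/I₀ = 0.3756, so cos²(θ − 4°) = 0.3756 / 0.5 = 0.7512.
θ − 4° = arccos(√0.7512) = 29.9°, giving θ ≈ 4 + 29.9 = 33.9°.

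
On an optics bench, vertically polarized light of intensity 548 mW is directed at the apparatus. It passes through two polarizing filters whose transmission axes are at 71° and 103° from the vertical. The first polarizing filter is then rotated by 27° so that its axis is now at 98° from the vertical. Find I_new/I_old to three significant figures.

Before rotation:
I₁ = I₀ cos²(71° − 0°) = I₀ cos²(71°) = 0.106 I₀.
I₂ = I₁ cos²(103° − 71°) = 0.106 I₀ · cos²(32°) = 0.07623 I₀.
After rotation:
I₁ = I₀ cos²(98° − 0°) = I₀ cos²(82°) = 0.01937 I₀.
I₂ = I₁ cos²(103° − 98°) = 0.01937 I₀ · cos²(5°) = 0.01922 I₀.
Ratio = 0.01922 / 0.07623 = 0.2522.

I_new/I_old ≈ 0.252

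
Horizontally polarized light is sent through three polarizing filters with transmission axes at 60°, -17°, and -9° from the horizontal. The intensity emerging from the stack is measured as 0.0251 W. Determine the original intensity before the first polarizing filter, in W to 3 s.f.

I₁ = I₀ cos²(60° − 0°) = I₀ cos²(60°) = 0.25 I₀.
I₂ = I₁ cos²(-17° − 60°) = 0.25 I₀ · cos²(77°) = 0.01265 I₀.
I₃ = I₂ cos²(-9° + 17°) = 0.01265 I₀ · cos²(8°) = 0.01241 I₀.
So 0.0251 W = 0.01241 I₀, giving I₀ = 0.0251/0.01241 = 2.023 W.

I₀ ≈ 2.02 W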